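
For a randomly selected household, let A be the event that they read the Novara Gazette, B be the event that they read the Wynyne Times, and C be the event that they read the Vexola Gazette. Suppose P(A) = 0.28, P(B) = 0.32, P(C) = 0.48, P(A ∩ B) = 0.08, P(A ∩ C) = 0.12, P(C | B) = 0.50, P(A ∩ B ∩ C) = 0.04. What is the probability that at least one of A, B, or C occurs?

0.76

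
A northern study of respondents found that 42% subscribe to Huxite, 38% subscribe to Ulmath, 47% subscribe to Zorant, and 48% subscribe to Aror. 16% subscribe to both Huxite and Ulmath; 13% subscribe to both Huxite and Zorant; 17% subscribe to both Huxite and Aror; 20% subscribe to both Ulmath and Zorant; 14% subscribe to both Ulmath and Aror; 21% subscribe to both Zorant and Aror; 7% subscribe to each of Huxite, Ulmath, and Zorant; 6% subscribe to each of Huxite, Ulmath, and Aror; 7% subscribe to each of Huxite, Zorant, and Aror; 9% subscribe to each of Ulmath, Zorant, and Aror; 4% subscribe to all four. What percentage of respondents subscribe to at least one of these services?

99%

P(at least one) = 42 + 38 + 47 + 48 − 16 − 13 − 17 − 20 − 14 − 21 + 7 + 6 + 7 + 9 − 4 = 99%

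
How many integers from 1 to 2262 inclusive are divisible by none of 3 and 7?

1292

floor(2262/3) + floor(2262/7) − floor(2262/21) = 754 + 323 − 107 = 970
2262 − 970 = 1292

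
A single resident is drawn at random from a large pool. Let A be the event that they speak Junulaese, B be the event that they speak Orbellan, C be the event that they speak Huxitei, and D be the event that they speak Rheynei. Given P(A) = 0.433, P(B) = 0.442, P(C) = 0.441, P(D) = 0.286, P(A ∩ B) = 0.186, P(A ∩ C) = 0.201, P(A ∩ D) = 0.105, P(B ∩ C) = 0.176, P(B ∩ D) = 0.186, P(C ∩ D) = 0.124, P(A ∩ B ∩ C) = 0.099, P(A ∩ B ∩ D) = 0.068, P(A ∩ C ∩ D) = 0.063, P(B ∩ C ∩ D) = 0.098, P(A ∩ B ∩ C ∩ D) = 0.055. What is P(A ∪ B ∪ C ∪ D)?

By inclusion-exclusion,
P(A ∪ B ∪ C ∪ D) = 0.433 + 0.442 + 0.441 + 0.286 − 0.186 − 0.201 − 0.105 − 0.176 − 0.186 − 0.124 + 0.099 + 0.068 + 0.063 + 0.098 − 0.055 = 0.897

0.897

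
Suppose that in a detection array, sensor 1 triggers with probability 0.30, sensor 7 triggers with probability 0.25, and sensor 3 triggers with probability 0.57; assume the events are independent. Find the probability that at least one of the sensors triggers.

P(none) = (1 − 0.30) × (1 − 0.25) × (1 − 0.57) = 0.70 × 0.75 × 0.43 = 0.22575
P(at least one) = 1 − 0.22575 = 0.77425

0.77425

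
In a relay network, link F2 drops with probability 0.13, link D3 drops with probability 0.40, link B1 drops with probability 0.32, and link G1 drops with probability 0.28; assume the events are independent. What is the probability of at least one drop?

Independence gives P(none) = ∏(1 − pᵢ).
P(none) = (1 − 0.13) × (1 − 0.40) × (1 − 0.32) × (1 − 0.28) = 0.87 × 0.60 × 0.68 × 0.72 = 0.2555712
P(at least one) = 1 − 0.2555712 = 0.7444288

0.7444288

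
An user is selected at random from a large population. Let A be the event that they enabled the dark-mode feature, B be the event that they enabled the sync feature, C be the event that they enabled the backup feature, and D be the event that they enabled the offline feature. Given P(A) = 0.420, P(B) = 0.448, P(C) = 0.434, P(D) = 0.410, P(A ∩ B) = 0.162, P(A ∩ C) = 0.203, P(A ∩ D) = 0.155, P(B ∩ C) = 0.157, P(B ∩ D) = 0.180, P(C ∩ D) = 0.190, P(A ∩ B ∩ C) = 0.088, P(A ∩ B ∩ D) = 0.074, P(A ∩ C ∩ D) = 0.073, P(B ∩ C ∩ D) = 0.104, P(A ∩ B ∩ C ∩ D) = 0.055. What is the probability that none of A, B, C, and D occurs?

By inclusion-exclusion,
P(A ∪ B ∪ C ∪ D) = 0.420 + 0.448 + 0.434 + 0.410 − 0.162 − 0.203 − 0.155 − 0.157 − 0.180 − 0.190 + 0.088 + 0.074 + 0.073 + 0.104 − 0.055 = 0.949
P(none) = 1 − 0.949 = 0.051

0.051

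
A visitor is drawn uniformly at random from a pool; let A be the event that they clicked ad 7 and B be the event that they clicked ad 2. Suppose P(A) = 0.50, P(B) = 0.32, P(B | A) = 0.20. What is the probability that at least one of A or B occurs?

P(A ∩ B) = P(A)·P(B|A) = 0.50 × 0.20 = 0.10
By inclusion–exclusion:
P(A ∪ B) = 0.50 + 0.32 − 0.10 = 0.72

0.72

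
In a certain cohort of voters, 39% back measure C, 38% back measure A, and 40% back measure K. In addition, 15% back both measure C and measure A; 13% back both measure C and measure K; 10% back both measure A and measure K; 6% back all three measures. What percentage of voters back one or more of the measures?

85%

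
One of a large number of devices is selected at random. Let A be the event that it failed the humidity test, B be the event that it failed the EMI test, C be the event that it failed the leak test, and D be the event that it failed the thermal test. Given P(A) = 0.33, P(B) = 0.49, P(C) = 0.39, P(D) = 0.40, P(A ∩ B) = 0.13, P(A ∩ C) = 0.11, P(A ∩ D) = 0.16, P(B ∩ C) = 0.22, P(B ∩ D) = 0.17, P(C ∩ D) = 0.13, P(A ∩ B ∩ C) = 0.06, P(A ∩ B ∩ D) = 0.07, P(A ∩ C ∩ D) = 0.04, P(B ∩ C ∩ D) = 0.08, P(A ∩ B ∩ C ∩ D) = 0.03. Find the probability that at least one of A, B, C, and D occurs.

0.91

Apply inclusion-exclusion:
P(A ∪ B ∪ C ∪ D) = 0.33 + 0.49 + 0.39 + 0.40 − 0.13 − 0.11 − 0.16 − 0.22 − 0.17 − 0.13 + 0.06 + 0.07 + 0.04 + 0.08 − 0.03 = 0.91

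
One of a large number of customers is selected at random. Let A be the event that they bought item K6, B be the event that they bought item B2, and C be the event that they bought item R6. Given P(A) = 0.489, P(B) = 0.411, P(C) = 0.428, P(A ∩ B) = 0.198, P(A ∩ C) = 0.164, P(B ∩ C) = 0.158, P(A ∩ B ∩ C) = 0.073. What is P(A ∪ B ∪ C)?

Using inclusion–exclusion:
P(A ∪ B ∪ C) = 0.489 + 0.411 + 0.428 − 0.198 − 0.164 − 0.158 + 0.073 = 0.881

0.881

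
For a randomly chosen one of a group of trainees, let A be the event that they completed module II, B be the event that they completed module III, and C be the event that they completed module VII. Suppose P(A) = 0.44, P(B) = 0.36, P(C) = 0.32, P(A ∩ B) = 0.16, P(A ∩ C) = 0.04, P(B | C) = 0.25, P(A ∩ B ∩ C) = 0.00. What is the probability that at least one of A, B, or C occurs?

0.84

P(B ∩ C) = P(C)·P(B|C) = 0.32 × 0.25 = 0.08
Inclusion–exclusion gives
P(A ∪ B ∪ C) = 0.44 + 0.36 + 0.32 − 0.16 − 0.04 − 0.08 + 0.00 = 0.84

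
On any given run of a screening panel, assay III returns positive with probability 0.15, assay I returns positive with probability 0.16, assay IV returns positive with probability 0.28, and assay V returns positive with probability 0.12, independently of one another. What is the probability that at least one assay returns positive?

0.5476096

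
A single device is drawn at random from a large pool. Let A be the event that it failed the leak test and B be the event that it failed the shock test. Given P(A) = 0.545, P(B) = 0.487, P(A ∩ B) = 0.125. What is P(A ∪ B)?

By inclusion–exclusion:
P(A ∪ B) = 0.545 + 0.487 − 0.125 = 0.907

0.907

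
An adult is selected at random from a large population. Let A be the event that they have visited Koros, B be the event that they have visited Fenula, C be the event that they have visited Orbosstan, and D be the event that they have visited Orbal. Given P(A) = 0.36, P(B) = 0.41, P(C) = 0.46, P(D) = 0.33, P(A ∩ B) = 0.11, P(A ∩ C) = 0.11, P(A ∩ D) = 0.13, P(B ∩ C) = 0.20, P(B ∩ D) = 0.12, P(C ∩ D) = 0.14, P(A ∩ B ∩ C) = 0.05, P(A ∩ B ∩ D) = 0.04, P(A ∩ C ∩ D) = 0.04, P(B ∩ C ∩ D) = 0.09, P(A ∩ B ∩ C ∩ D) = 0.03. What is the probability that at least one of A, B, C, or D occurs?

P(A ∪ B ∪ C ∪ D) = 0.36 + 0.41 + 0.46 + 0.33 − 0.11 − 0.11 − 0.13 − 0.20 − 0.12 − 0.14 + 0.05 + 0.04 + 0.04 + 0.09 − 0.03 = 0.94

0.94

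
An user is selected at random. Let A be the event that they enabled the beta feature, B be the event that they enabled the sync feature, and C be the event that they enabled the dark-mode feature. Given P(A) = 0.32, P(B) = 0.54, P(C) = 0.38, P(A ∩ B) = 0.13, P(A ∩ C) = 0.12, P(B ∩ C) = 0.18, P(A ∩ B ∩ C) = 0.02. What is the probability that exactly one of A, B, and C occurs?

0.44

By inclusion–exclusion (exactly-one form):
P(exactly one) = 0.32 + 0.54 + 0.38 − 2·0.13 − 2·0.12 − 2·0.18 + 3·0.02 = 0.44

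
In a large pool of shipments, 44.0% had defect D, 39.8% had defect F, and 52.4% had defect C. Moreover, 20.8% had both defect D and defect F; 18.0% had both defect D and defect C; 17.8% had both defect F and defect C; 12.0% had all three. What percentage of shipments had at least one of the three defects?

P(≥1) = 44.0 + 39.8 + 52.4 − 20.8 − 18.0 − 17.8 + 12.0 = 91.6%

91.6%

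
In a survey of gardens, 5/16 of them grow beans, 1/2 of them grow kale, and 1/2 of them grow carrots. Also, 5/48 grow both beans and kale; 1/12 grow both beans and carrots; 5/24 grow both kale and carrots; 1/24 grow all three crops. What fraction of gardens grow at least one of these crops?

23/24

By inclusion–exclusion:
P(≥1) = 5/16 + 1/2 + 1/2 − 5/48 − 1/12 − 5/24 + 1/24 = 23/24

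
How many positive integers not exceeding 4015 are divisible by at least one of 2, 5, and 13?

2532

floor(4015/2) + floor(4015/5) + floor(4015/13) − floor(4015/10) − floor(4015/26) − floor(4015/65) + floor(4015/130) = 2007 + 803 + 308 − 401 − 154 − 61 + 30 = 2532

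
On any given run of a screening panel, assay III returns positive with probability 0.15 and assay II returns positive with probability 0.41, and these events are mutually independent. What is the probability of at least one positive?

Since the events are independent, P(none) is the product of the individual non-occurrence probabilities.
P(none) = (1 − 0.15) × (1 − 0.41) = 0.85 × 0.59 = 0.5015
P(at least one) = 1 − 0.5015 = 0.4985

0.4985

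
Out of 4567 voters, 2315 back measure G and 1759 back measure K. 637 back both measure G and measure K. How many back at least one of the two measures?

3437

|at least one| = 2315 + 1759 − 637 = 3437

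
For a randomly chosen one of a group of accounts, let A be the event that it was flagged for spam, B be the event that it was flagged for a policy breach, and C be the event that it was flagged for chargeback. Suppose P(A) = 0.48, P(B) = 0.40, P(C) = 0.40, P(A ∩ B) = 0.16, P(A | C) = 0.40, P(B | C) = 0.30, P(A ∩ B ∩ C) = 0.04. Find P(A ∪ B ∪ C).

P(A ∩ C) = P(C)·P(A|C) = 0.40 × 0.40 = 0.16
P(B ∩ C) = P(C)·P(B|C) = 0.40 × 0.30 = 0.12
Apply inclusion-exclusion:
P(A ∪ B ∪ C) = 0.48 + 0.40 + 0.40 − 0.16 − 0.16 − 0.12 + 0.04 = 0.88

0.88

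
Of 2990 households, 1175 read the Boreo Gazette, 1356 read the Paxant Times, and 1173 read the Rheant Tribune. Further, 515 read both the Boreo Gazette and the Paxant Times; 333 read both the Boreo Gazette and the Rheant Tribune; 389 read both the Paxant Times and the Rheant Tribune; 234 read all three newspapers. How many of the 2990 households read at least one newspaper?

2701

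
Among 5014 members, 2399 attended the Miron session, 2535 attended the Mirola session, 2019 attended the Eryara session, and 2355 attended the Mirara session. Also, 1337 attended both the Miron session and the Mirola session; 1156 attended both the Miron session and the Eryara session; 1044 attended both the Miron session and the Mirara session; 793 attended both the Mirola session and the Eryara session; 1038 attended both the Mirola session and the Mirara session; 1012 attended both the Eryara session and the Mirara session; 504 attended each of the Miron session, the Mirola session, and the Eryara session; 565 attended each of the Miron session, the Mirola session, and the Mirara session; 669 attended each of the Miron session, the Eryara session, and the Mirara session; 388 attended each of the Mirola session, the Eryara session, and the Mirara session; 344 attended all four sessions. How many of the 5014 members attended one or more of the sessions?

Apply inclusion-exclusion:
N(≥1) = 2399 + 2535 + 2019 + 2355 − 1337 − 1156 − 1044 − 793 − 1038 − 1012 + 504 + 565 + 669 + 388 − 344 = 4710

4710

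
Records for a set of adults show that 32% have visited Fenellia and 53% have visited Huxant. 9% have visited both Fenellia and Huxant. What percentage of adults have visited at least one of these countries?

P(union) = 32 + 53 − 9 = 76%

76%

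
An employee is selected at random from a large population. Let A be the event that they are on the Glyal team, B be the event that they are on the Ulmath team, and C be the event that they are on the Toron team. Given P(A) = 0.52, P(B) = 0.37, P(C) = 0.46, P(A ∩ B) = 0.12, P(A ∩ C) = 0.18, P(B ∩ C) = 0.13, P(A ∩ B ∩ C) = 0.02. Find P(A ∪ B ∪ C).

By inclusion-exclusion,
P(A ∪ B ∪ C) = 0.52 + 0.37 + 0.46 − 0.12 − 0.18 − 0.13 + 0.02 = 0.94

0.94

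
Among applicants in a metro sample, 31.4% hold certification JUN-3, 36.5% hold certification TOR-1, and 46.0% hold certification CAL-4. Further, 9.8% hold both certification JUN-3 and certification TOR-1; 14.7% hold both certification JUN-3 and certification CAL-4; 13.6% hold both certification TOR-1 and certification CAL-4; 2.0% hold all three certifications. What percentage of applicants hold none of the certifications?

22.2%

By inclusion-exclusion,
P(at least one) = 31.4 + 36.5 + 46.0 − 9.8 − 14.7 − 13.6 + 2.0 = 77.8%
P(none) = 100% − 77.8% = 22.2%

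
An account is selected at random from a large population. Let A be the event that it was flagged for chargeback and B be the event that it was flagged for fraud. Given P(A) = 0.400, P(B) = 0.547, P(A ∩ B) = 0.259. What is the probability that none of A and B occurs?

Inclusion–exclusion gives
P(A ∪ B) = 0.400 + 0.547 − 0.259 = 0.688
P(none) = 1 − 0.688 = 0.312

0.312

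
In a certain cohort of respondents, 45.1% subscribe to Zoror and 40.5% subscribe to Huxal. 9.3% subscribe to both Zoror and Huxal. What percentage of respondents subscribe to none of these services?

P(≥1) = 45.1 + 40.5 − 9.3 = 76.3%
P(none) = 100% − 76.3% = 23.7%

23.7%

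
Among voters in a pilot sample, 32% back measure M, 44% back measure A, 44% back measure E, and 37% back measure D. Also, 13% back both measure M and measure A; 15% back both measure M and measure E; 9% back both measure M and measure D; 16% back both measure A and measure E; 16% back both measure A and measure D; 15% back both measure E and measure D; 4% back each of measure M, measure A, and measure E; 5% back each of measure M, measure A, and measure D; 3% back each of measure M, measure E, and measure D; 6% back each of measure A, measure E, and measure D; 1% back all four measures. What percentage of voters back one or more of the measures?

P(≥1) = 32 + 44 + 44 + 37 − 13 − 15 − 9 − 16 − 16 − 15 + 4 + 5 + 3 + 6 − 1 = 90%

90%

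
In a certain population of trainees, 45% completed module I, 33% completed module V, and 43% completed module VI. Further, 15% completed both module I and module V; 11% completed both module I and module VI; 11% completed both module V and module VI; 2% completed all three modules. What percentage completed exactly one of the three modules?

53%

Using the inclusion–exclusion count for exactly one event:
P(exactly one) = 45 + 33 + 43 − 2·15 − 2·11 − 2·11 + 3·2 = 53%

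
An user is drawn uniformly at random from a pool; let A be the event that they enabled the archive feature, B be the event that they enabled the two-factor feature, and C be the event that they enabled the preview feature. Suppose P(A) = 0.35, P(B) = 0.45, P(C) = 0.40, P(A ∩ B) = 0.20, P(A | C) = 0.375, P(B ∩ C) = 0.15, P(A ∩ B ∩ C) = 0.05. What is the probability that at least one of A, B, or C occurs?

0.75

P(A ∩ C) = P(C)·P(A|C) = 0.40 × 0.375 = 0.15
Apply inclusion-exclusion:
P(A ∪ B ∪ C) = 0.35 + 0.45 + 0.40 − 0.20 − 0.15 − 0.15 + 0.05 = 0.75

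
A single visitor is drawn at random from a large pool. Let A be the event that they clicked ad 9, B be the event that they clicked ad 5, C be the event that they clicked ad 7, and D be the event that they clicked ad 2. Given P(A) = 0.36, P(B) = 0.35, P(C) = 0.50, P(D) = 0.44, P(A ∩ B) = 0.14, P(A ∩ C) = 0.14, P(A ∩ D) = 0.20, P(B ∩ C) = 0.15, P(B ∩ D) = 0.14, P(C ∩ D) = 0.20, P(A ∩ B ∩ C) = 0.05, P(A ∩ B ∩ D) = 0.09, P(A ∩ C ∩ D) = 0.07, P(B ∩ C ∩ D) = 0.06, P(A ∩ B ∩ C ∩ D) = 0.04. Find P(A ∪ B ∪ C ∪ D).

By inclusion-exclusion,
P(A ∪ B ∪ C ∪ D) = 0.36 + 0.35 + 0.50 + 0.44 − 0.14 − 0.14 − 0.20 − 0.15 − 0.14 − 0.20 + 0.05 + 0.09 + 0.07 + 0.06 − 0.04 = 0.91

0.91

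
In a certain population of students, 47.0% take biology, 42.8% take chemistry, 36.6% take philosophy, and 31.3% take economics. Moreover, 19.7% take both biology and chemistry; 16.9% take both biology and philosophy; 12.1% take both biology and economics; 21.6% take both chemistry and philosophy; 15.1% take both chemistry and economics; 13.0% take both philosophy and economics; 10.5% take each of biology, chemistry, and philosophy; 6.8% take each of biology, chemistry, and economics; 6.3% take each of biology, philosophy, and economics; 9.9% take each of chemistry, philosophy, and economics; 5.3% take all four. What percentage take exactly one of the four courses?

40.2%

Using the inclusion–exclusion count for exactly one event:
P(exactly one) = 47.0 + 42.8 + 36.6 + 31.3 − 2·19.7 − 2·16.9 − 2·12.1 − 2·21.6 − 2·15.1 − 2·13.0 + 3·10.5 + 3·6.8 + 3·6.3 + 3·9.9 − 4·5.3 = 40.2%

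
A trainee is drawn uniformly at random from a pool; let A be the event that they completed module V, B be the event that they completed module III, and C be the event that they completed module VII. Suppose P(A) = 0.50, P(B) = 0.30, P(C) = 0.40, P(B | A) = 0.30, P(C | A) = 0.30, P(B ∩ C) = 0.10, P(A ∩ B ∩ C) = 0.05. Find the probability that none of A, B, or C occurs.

0.15

P(A ∩ B) = P(A)·P(B|A) = 0.50 × 0.30 = 0.15
P(A ∩ C) = P(A)·P(C|A) = 0.50 × 0.30 = 0.15
Apply inclusion-exclusion:
P(A ∪ B ∪ C) = 0.50 + 0.30 + 0.40 − 0.15 − 0.15 − 0.10 + 0.05 = 0.85
P(none) = 1 − 0.85 = 0.15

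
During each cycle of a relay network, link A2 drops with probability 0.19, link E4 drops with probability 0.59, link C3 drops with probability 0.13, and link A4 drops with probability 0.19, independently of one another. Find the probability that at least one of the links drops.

P(none) = (1 − 0.19) × (1 − 0.59) × (1 − 0.13) × (1 − 0.19) = 0.81 × 0.41 × 0.87 × 0.81 = 0.23403087
P(at least one) = 1 − 0.23403087 = 0.76596913

0.76596913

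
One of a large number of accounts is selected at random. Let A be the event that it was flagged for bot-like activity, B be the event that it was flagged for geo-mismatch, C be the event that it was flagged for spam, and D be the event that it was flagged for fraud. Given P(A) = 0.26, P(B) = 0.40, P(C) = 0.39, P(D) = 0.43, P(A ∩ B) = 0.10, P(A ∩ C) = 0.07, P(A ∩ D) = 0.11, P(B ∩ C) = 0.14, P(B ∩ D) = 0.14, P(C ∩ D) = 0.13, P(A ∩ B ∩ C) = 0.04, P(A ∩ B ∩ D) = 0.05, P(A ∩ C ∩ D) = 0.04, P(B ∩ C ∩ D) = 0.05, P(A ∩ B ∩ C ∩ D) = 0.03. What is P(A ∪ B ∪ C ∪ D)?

0.94

By inclusion-exclusion,
P(A ∪ B ∪ C ∪ D) = 0.26 + 0.40 + 0.39 + 0.43 − 0.10 − 0.07 − 0.11 − 0.14 − 0.14 − 0.13 + 0.04 + 0.05 + 0.04 + 0.05 − 0.03 = 0.94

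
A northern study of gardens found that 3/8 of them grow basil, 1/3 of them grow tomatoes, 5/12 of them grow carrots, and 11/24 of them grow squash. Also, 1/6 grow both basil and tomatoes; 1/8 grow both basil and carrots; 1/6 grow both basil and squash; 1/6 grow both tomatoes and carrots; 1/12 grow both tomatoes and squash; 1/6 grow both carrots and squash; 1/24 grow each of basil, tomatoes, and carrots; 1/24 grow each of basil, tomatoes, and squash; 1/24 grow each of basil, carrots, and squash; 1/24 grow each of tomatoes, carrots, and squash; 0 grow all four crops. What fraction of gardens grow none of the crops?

1/8

By inclusion–exclusion:
P(≥1) = 3/8 + 1/3 + 5/12 + 11/24 − 1/6 − 1/8 − 1/6 − 1/6 − 1/12 − 1/6 + 1/24 + 1/24 + 1/24 + 1/24 − 0 = 7/8
P(none) = 1 − 7/8 = 1/8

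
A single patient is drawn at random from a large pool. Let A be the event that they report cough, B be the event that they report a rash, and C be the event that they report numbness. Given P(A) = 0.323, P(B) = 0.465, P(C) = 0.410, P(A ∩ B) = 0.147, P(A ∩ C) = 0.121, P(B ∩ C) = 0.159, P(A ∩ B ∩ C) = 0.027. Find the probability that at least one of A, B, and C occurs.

P(A ∪ B ∪ C) = 0.323 + 0.465 + 0.410 − 0.147 − 0.121 − 0.159 + 0.027 = 0.798

0.798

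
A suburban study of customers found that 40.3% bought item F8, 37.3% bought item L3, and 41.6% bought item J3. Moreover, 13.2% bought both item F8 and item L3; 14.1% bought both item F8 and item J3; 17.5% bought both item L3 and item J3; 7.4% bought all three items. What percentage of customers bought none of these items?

18.2%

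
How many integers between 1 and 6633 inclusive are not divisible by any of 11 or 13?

5566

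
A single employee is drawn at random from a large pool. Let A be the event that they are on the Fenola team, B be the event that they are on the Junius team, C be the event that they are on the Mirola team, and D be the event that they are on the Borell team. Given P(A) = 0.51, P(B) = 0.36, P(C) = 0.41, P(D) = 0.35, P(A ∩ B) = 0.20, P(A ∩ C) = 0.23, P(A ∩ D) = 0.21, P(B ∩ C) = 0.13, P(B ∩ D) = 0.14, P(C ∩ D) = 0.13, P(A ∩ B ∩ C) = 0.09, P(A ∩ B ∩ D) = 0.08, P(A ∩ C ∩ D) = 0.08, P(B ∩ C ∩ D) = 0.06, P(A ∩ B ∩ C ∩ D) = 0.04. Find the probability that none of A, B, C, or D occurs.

P(A ∪ B ∪ C ∪ D) = 0.51 + 0.36 + 0.41 + 0.35 − 0.20 − 0.23 − 0.21 − 0.13 − 0.14 − 0.13 + 0.09 + 0.08 + 0.08 + 0.06 − 0.04 = 0.86
P(none) = 1 − 0.86 = 0.14

0.14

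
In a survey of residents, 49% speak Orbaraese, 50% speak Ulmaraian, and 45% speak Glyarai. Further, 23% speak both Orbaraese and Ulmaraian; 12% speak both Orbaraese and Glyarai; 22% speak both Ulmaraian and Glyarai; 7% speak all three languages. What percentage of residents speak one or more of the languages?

94%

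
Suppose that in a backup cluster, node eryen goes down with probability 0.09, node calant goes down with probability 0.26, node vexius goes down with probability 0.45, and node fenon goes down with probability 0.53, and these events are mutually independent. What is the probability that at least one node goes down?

0.8259261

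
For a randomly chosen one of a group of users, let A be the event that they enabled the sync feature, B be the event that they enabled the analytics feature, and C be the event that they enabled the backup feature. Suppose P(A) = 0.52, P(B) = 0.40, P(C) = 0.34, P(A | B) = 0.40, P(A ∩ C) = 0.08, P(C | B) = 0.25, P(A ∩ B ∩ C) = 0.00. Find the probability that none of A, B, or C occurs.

P(A ∩ B) = P(B)·P(A|B) = 0.40 × 0.40 = 0.16
P(B ∩ C) = P(B)·P(C|B) = 0.40 × 0.25 = 0.10
P(A ∪ B ∪ C) = 0.52 + 0.40 + 0.34 − 0.16 − 0.08 − 0.10 + 0.00 = 0.92
P(none) = 1 − 0.92 = 0.08

0.08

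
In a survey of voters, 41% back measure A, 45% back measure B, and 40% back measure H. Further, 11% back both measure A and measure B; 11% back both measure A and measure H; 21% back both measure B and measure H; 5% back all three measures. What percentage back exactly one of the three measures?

55%

By inclusion–exclusion (exactly-one form):
P(exactly one) = 41 + 45 + 40 − 2·11 − 2·11 − 2·21 + 3·5 = 55%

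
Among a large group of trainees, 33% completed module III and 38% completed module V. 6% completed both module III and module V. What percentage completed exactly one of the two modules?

59%

Using the inclusion–exclusion count for exactly one event:
P(exactly one) = 33 + 38 − 2·6 = 59%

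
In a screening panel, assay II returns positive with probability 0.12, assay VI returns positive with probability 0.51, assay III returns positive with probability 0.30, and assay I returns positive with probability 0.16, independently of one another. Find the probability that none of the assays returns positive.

Since the events are independent, P(none) is the product of the individual non-occurrence probabilities.
P(none) = (1 − 0.12) × (1 − 0.51) × (1 − 0.30) × (1 − 0.16) = 0.88 × 0.49 × 0.70 × 0.84 = 0.2535456

0.2535456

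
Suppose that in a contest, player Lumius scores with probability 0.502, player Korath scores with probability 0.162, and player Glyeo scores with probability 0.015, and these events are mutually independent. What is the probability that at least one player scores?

P(none) = (1 − 0.502) × (1 − 0.162) × (1 − 0.015) = 0.498 × 0.838 × 0.985 = 0.41106414
P(at least one) = 1 − 0.41106414 = 0.58893586

0.58893586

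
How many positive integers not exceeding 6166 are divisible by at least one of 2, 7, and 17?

3678

Using inclusion–exclusion:
floor(6166/2) + floor(6166/7) + floor(6166/17) − floor(6166/14) − floor(6166/34) − floor(6166/119) + floor(6166/238) = 3083 + 880 + 362 − 440 − 181 − 51 + 25 = 3678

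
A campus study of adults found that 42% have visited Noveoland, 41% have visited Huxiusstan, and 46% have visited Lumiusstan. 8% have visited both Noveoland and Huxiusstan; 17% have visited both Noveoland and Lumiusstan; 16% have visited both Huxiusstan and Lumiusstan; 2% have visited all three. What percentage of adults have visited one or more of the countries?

90%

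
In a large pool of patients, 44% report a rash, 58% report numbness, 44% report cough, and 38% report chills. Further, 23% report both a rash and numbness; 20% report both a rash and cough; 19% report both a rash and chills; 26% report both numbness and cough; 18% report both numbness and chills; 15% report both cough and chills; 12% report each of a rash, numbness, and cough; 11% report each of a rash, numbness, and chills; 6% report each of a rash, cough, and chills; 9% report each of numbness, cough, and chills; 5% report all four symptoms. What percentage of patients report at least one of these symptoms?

96%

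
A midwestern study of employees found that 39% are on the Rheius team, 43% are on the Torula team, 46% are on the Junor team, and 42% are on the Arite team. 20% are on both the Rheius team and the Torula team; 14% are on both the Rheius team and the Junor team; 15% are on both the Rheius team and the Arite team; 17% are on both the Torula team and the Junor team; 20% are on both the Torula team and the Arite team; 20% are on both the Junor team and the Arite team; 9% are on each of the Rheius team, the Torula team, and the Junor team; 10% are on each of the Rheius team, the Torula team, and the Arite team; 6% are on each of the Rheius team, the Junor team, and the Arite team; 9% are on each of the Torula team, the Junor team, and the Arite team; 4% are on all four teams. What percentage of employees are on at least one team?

94%

P(≥1) = 39 + 43 + 46 + 42 − 20 − 14 − 15 − 17 − 20 − 20 + 9 + 10 + 6 + 9 − 4 = 94%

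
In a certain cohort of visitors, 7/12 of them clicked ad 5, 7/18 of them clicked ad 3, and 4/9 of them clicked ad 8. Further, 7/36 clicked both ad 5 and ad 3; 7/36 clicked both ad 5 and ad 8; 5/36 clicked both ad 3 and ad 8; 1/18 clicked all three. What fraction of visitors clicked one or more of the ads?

P(at least one) = 7/12 + 7/18 + 4/9 − 7/36 − 7/36 − 5/36 + 1/18 = 17/18

17/18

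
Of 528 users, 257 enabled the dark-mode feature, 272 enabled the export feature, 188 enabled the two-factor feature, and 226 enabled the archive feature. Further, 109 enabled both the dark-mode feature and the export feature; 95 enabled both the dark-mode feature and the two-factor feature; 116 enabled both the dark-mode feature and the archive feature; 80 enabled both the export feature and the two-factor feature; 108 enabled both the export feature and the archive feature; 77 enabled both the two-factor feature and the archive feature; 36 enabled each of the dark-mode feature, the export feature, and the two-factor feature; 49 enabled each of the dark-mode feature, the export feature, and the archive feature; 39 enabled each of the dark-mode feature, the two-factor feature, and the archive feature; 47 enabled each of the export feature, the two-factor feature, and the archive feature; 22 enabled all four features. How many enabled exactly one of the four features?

198

Using the inclusion–exclusion count for exactly one event:
|exactly one| = 257 + 272 + 188 + 226 − 2·109 − 2·95 − 2·116 − 2·80 − 2·108 − 2·77 + 3·36 + 3·49 + 3·39 + 3·47 − 4·22 = 198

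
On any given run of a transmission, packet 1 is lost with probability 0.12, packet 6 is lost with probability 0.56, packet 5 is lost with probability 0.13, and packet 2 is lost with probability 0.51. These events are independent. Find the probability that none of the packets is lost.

0.16506336

Since the events are independent, P(none) is the product of the individual non-occurrence probabilities.
P(none) = (1 − 0.12) × (1 − 0.56) × (1 − 0.13) × (1 − 0.51) = 0.88 × 0.44 × 0.87 × 0.49 = 0.16506336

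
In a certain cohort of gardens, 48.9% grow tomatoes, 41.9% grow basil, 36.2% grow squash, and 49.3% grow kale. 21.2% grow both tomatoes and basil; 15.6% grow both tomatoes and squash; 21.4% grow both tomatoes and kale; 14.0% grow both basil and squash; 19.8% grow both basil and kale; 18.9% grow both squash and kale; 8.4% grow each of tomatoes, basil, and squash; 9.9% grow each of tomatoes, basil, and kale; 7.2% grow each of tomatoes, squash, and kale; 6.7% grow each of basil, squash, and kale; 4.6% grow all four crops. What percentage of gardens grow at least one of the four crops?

Apply inclusion-exclusion:
P(at least one) = 48.9 + 41.9 + 36.2 + 49.3 − 21.2 − 15.6 − 21.4 − 14.0 − 19.8 − 18.9 + 8.4 + 9.9 + 7.2 + 6.7 − 4.6 = 93.0%

93.0%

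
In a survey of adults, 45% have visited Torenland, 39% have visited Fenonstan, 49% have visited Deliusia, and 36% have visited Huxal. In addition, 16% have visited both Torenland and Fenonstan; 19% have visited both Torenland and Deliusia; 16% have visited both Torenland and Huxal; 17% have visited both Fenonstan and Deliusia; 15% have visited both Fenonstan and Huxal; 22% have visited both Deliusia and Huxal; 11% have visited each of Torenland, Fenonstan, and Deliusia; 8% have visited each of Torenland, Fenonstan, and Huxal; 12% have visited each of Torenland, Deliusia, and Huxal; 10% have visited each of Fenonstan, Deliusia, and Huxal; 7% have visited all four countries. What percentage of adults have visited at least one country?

Apply inclusion-exclusion:
P(≥1) = 45 + 39 + 49 + 36 − 16 − 19 − 16 − 17 − 15 − 22 + 11 + 8 + 12 + 10 − 7 = 98%

98%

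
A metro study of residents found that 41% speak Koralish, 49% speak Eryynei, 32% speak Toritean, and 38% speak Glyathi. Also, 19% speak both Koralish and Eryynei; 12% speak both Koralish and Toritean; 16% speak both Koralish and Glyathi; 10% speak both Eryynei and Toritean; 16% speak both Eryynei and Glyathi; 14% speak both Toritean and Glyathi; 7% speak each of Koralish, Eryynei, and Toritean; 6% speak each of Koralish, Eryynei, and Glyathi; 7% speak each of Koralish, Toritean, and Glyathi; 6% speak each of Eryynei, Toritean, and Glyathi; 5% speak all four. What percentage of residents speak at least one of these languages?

Inclusion–exclusion gives
P(at least one) = 41 + 49 + 32 + 38 − 19 − 12 − 16 − 10 − 16 − 14 + 7 + 6 + 7 + 6 − 5 = 94%

94%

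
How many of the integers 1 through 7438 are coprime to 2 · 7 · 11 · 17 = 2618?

floor(7438/2) + floor(7438/7) + floor(7438/11) + floor(7438/17) − floor(7438/14) − floor(7438/22) − floor(7438/34) − floor(7438/77) − floor(7438/119) − floor(7438/187) + floor(7438/154) + floor(7438/238) + floor(7438/374) + floor(7438/1309) − floor(7438/2618) = 3719 + 1062 + 676 + 437 − 531 − 338 − 218 − 96 − 62 − 39 + 48 + 31 + 19 + 5 − 2 = 4711
7438 − 4711 = 2727

2727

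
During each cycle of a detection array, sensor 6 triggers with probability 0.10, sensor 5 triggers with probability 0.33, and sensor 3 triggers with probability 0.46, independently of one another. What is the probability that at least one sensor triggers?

P(none) = (1 − 0.10) × (1 − 0.33) × (1 − 0.46) = 0.90 × 0.67 × 0.54 = 0.32562
P(at least one) = 1 − 0.32562 = 0.67438

0.67438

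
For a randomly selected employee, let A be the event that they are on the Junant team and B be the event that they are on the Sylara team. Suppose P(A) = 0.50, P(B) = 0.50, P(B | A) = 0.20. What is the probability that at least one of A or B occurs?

P(A ∩ B) = P(A)·P(B|A) = 0.50 × 0.20 = 0.10
By inclusion–exclusion:
P(A ∪ B) = 0.50 + 0.50 − 0.10 = 0.90

0.90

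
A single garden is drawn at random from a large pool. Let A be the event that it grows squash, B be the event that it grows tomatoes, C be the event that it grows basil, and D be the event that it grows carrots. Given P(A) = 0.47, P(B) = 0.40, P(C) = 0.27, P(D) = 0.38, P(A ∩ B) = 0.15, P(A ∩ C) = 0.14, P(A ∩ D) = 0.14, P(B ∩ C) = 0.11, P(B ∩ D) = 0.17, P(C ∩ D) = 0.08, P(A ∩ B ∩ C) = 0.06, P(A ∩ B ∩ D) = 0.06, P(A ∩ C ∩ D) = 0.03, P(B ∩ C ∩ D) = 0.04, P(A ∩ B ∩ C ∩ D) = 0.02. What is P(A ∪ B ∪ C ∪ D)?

Inclusion–exclusion gives
P(A ∪ B ∪ C ∪ D) = 0.47 + 0.40 + 0.27 + 0.38 − 0.15 − 0.14 − 0.14 − 0.11 − 0.17 − 0.08 + 0.06 + 0.06 + 0.03 + 0.04 − 0.02 = 0.90

0.90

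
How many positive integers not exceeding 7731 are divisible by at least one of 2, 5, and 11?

4919

By inclusion–exclusion:
3865 + 1546 + 702 − 773 − 351 − 140 + 70 = 4919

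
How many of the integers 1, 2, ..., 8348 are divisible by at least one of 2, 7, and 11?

floor(8348/2) + floor(8348/7) + floor(8348/11) − floor(8348/14) − floor(8348/22) − floor(8348/77) + floor(8348/154) = 4174 + 1192 + 758 − 596 − 379 − 108 + 54 = 5095

5095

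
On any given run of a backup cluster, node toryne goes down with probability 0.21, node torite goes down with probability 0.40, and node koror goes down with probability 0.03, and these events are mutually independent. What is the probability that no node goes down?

0.45978

P(none) = (1 − 0.21) × (1 − 0.40) × (1 − 0.03) = 0.79 × 0.60 × 0.97 = 0.45978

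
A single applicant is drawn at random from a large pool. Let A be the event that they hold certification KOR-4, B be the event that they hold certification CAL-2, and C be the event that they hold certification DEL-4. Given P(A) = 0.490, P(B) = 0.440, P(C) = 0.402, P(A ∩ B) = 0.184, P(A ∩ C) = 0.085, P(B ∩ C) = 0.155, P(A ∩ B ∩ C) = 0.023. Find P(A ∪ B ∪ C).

0.931

By inclusion-exclusion,
P(A ∪ B ∪ C) = 0.490 + 0.440 + 0.402 − 0.184 − 0.085 − 0.155 + 0.023 = 0.931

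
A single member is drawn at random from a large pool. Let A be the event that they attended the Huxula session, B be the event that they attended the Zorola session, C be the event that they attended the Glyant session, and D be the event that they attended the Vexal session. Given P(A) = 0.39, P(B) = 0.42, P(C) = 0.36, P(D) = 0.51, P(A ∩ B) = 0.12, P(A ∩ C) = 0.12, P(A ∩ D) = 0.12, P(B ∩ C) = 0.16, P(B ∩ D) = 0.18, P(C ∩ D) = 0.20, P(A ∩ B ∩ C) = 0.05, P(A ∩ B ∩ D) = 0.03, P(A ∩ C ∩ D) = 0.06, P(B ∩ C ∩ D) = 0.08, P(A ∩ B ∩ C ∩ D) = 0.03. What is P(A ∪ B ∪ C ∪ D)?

0.97

Using inclusion–exclusion:
P(A ∪ B ∪ C ∪ D) = 0.39 + 0.42 + 0.36 + 0.51 − 0.12 − 0.12 − 0.12 − 0.16 − 0.18 − 0.20 + 0.05 + 0.03 + 0.06 + 0.08 − 0.03 = 0.97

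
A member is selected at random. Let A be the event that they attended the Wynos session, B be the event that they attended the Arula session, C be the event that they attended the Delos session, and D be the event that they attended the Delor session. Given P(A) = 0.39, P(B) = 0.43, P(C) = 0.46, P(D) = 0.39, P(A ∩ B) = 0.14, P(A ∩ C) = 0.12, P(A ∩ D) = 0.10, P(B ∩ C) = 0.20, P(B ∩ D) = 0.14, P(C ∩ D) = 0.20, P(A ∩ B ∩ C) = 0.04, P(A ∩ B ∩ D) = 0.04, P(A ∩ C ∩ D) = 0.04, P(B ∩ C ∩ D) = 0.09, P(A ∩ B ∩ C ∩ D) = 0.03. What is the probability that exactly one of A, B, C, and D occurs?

Using the inclusion–exclusion count for exactly one event:
P(exactly one) = 0.39 + 0.43 + 0.46 + 0.39 − 2·0.14 − 2·0.12 − 2·0.10 − 2·0.20 − 2·0.14 − 2·0.20 + 3·0.04 + 3·0.04 + 3·0.04 + 3·0.09 − 4·0.03 = 0.38

0.38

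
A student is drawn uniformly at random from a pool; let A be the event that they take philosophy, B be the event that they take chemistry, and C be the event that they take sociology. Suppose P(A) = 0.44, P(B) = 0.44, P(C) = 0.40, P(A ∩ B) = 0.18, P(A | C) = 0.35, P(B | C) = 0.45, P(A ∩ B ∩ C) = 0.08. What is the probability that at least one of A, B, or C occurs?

0.86

P(A ∩ C) = P(C)·P(A|C) = 0.40 × 0.35 = 0.14
P(B ∩ C) = P(C)·P(B|C) = 0.40 × 0.45 = 0.18
P(A ∪ B ∪ C) = 0.44 + 0.44 + 0.40 − 0.18 − 0.14 − 0.18 + 0.08 = 0.86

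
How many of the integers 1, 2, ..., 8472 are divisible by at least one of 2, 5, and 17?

5282

4236 + 1694 + 498 − 847 − 249 − 99 + 49 = 5282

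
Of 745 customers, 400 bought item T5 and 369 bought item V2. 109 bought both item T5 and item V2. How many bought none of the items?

|at least one| = 400 + 369 − 109 = 660
None: 745 − 660 = 85

85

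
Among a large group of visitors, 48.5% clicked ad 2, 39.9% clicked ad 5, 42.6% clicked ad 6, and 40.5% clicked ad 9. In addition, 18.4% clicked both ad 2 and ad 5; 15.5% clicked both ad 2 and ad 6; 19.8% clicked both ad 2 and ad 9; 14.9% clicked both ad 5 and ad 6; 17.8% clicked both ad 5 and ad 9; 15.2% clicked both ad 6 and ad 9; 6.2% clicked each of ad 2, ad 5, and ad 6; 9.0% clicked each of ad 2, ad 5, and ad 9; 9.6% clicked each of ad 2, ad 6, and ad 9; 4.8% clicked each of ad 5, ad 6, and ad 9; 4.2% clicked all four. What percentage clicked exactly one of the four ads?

Using the inclusion–exclusion count for exactly one event:
P(exactly one) = 48.5 + 39.9 + 42.6 + 40.5 − 2·18.4 − 2·15.5 − 2·19.8 − 2·14.9 − 2·17.8 − 2·15.2 + 3·6.2 + 3·9.0 + 3·9.6 + 3·4.8 − 4·4.2 = 40.3%

40.3%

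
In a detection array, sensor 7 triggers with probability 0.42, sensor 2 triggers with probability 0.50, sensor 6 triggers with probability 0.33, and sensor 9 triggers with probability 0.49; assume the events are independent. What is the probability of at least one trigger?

P(none) = (1 − 0.42) × (1 − 0.50) × (1 − 0.33) × (1 − 0.49) = 0.58 × 0.50 × 0.67 × 0.51 = 0.099093
P(at least one) = 1 − 0.099093 = 0.900907

0.900907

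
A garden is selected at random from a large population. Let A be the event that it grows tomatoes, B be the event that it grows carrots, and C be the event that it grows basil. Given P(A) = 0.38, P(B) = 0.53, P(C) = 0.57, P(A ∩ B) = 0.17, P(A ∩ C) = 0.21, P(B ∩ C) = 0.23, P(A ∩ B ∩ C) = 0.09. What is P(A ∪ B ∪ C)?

0.96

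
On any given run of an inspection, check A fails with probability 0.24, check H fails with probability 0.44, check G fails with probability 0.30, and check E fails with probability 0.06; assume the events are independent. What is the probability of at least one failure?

0.7199552

P(none) = (1 − 0.24) × (1 − 0.44) × (1 − 0.30) × (1 − 0.06) = 0.76 × 0.56 × 0.70 × 0.94 = 0.2800448
P(at least one) = 1 − 0.2800448 = 0.7199552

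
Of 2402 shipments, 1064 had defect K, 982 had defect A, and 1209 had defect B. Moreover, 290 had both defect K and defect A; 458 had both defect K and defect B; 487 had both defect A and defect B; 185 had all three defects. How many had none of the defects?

Using inclusion–exclusion:
|at least one| = 1064 + 982 + 1209 − 290 − 458 − 487 + 185 = 2205
None: 2402 − 2205 = 197

197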